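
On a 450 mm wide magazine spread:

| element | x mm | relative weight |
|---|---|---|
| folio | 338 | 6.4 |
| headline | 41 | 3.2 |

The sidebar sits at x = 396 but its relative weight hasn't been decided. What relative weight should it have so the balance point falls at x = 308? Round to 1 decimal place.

Fixed elements: Σw = 6.4 + 3.2 = 9.6, Σw·x = 6.4·338 + 3.2·41 = 2294.4.
Balance at x = 308 requires (2294.4 + w·396) / (9.6 + w) = 308.
So w = (308·9.6 − 2294.4)/(396 − 308) = 662.4/88 ≈ 7.53.

w ≈ 7.5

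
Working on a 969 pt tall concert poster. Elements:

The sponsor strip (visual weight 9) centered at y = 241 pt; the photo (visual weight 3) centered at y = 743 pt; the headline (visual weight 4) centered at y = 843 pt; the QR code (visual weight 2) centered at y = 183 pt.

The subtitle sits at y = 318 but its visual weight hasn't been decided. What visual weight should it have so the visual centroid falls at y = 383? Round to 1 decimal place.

Known weights sum to 9 + 3 + 4 + 2 = 18; their moment is 9·241 + 3·743 + 4·843 + 2·183 = 8136.
Set Σw·y/Σw = 383: (8136 + 318w) = 383·(18 + w).
Rearranging, w·(318 − 383) = 383·18 − 8136 = -1242, so w ≈ -1242/-65 = 19.11.

w ≈ 19.1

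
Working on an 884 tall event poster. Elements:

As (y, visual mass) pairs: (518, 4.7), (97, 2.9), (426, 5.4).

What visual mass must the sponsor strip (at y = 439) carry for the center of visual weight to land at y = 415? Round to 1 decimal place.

Fixed elements: Σw = 4.7 + 2.9 + 5.4 = 13.0, Σw·y = 4.7·518 + 2.9·97 + 5.4·426 = 5016.3.
For the centroid to hit 415: (5016.3 + w·439) / (13.0 + w) = 415.
Solving: w = (415·13.0 − 5016.3) / (439 − 415) = 378.7 / 24 ≈ 15.78.

w ≈ 15.8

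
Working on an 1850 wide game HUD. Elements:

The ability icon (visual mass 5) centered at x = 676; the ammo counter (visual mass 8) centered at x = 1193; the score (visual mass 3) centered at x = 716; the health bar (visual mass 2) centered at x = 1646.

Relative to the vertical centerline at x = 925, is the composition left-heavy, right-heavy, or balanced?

Total weight = 5 + 8 + 3 + 2 = 18.
x-moment: 5·676 + 8·1193 + 3·716 + 2·1646 = 18364; centroid 18364/18 ≈ 1020.22.
1020.2 vs midline 925 → right-heavy.

right-heavy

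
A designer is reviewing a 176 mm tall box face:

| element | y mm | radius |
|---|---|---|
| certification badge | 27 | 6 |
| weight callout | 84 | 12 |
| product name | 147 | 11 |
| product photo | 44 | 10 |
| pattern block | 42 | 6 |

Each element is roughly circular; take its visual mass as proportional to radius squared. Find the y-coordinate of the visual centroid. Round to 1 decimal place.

Weights ∝ r²: certification badge 6² = 36, weight callout 12² = 144, product name 11² = 121, product photo 10² = 100, pattern block 6² = 36; Σw = 437.
y-moment: 36·27 + 144·84 + 121·147 + 100·44 + 36·42 = 36767; centroid 36767/437 ≈ 84.14.

y ≈ 84.1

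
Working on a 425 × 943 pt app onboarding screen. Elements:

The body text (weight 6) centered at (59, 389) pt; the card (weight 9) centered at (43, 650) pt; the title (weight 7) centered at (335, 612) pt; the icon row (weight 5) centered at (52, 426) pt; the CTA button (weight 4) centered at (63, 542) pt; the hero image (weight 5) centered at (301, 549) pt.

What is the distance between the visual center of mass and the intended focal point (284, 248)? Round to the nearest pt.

Total weight = 6 + 9 + 7 + 5 + 4 + 5 = 36.
Σw·x = 6·59 + 9·43 + 7·335 + 5·52 + 4·63 + 5·301 = 5103, so x̄ = 5103/36 ≈ 141.75.
Σw·y = 6·389 + 9·650 + 7·612 + 5·426 + 4·542 + 5·549 = 19511, so ȳ = 19511/36 ≈ 541.97.
From (284, 248): dx = -142.25, dy = 293.97, so the distance is √(dx²+dy²) ≈ 326.58.

≈ 327 pt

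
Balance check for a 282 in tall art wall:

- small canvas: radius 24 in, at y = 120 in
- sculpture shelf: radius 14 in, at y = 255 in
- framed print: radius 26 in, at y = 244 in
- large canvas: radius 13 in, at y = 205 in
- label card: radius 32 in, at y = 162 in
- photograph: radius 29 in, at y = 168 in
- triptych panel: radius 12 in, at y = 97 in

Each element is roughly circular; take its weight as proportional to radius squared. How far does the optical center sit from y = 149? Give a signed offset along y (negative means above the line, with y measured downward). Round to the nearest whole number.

≈ 27 in

Weights ∝ r²: small canvas 24² = 576, sculpture shelf 14² = 196, framed print 26² = 676, large canvas 13² = 169, label card 32² = 1024, photograph 29² = 841, triptych panel 12² = 144; Σw = 3626.
y-moment: 576·120 + 196·255 + 676·244 + 169·205 + 1024·162 + 841·168 + 144·97 = 639833; centroid 639833/3626 ≈ 176.46.
Difference: 176.46 − 149 ≈ 27.46.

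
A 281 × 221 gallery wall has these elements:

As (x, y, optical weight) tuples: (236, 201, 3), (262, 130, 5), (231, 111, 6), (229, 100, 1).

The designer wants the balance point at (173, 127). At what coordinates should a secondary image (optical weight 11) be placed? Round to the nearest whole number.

New total weight: (3 + 5 + 6 + 1) + 11 = 26.
x: target moment 26×173 = 4498; current 3·236 + 5·262 + 6·231 + 1·229 = 3633; the secondary image supplies 865, so x = 865/11 ≈ 78.64.
y: target moment 26×127 = 3302; current 3·201 + 5·130 + 6·111 + 1·100 = 2019; the secondary image supplies 1283, so y = 1283/11 ≈ 116.64.

(79, 117)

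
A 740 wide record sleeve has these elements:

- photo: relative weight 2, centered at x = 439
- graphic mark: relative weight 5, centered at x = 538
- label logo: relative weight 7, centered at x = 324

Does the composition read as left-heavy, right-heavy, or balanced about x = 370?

right-heavy

Total weight = 2 + 5 + 7 = 14.
x-moment: 2·439 + 5·538 + 7·324 = 5836; centroid 5836/14 ≈ 416.86.
416.9 lies right of the midline 370, so the layout is right-heavy.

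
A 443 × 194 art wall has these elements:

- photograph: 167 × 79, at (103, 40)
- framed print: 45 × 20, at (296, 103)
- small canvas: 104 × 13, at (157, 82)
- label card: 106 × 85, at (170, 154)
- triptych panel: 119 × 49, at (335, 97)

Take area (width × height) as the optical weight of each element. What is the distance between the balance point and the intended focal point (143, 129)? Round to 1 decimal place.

Areas: photograph 167·79 = 13193, framed print 45·20 = 900, small canvas 104·13 = 1352, label card 106·85 = 9010, triptych panel 119·49 = 5831. Total weight = 30286.
x-moment: 13193·103 + 900·296 + 1352·157 + 9010·170 + 5831·335 = 5322628; centroid 5322628/30286 ≈ 175.75.
y-moment: 13193·40 + 900·103 + 1352·82 + 9010·154 + 5831·97 = 2684431; centroid 2684431/30286 ≈ 88.64.
From (143, 129): dx = 32.75, dy = -40.36, so the distance is √(dx²+dy²) ≈ 51.98.

≈ 52.0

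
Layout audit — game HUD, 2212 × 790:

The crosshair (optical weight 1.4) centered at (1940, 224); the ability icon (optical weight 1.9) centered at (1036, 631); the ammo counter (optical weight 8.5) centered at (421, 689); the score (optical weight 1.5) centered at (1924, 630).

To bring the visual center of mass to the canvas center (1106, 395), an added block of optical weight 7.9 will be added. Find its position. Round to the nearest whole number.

(1557, 8)

New total weight: (1.4 + 1.9 + 8.5 + 1.5) + 7.9 = 21.2.
Along x: (11148.9 + 7.9·x) / 21.2 = 1106 (existing moment 1.4·1940 + 1.9·1036 + 8.5·421 + 1.5·1924 = 11148.9) ⇒ x = (23447.2 − 11148.9) / 7.9 ≈ 1556.75.
Along y: (8314.0 + 7.9·y) / 21.2 = 395 (existing moment 1.4·224 + 1.9·631 + 8.5·689 + 1.5·630 = 8314.0) ⇒ y = (8374.0 − 8314.0) / 7.9 ≈ 7.59.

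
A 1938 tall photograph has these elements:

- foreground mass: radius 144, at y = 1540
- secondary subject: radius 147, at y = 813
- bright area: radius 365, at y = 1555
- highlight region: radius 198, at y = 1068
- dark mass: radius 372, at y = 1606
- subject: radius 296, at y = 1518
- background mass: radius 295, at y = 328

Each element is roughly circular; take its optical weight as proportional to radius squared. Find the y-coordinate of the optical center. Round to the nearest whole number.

r² weights: foreground mass 144² = 20736, secondary subject 147² = 21609, bright area 365² = 133225, highlight region 198² = 39204, dark mass 372² = 138384, subject 296² = 87616, background mass 295² = 87025. Total = 527799.
Σw·y = 682326296; ȳ = 682326296/527799 ≈ 1292.78.

y ≈ 1293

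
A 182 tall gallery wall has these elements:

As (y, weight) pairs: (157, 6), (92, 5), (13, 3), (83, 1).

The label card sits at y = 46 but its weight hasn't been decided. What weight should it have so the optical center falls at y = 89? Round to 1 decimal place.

Existing Σw = 15 (6 + 5 + 3 + 1); existing moment 6·157 + 5·92 + 3·13 + 1·83 = 1524.
For the centroid to hit 89: (1524 + w·46) / (15 + w) = 89.
Rearranging, w·(46 − 89) = 89·15 − 1524 = -189, so w ≈ -189/-43 = 4.40.

w ≈ 4.4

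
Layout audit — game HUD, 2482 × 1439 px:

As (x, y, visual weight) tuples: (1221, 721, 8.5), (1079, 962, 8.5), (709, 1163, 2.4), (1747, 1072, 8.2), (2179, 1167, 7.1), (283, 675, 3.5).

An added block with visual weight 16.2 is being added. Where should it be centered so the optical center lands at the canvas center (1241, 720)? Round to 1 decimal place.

(955.1, 162.5)

After adding the added block, total weight = 8.5 + 8.5 + 2.4 + 8.2 + 7.1 + 3.5 + 16.2 = 54.4.
x: target moment 54.4×1241 = 67510.4; current 8.5·1221 + 8.5·1079 + 2.4·709 + 8.2·1747 + 7.1·2179 + 3.5·283 = 52038.4; the added block supplies 15472.0, so x = 15472.0/16.2 ≈ 955.06.
y: target moment 54.4×720 = 39168.0; current 8.5·721 + 8.5·962 + 2.4·1163 + 8.2·1072 + 7.1·1167 + 3.5·675 = 36535.3; the added block supplies 2632.7, so y = 2632.7/16.2 ≈ 162.51.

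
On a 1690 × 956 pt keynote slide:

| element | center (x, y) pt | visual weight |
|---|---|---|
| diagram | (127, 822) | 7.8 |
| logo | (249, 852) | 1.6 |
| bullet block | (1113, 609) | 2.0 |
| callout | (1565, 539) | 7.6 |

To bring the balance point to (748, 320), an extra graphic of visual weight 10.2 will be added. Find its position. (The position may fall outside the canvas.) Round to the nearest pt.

After adding the extra graphic, total weight = 7.8 + 1.6 + 2.0 + 7.6 + 10.2 = 29.2.
x: target moment 29.2×748 = 21841.6; current 7.8·127 + 1.6·249 + 2.0·1113 + 7.6·1565 = 15509.0; the extra graphic supplies 6332.6, so x = 6332.6/10.2 ≈ 620.84.
y: target moment 29.2×320 = 9344.0; current 7.8·822 + 1.6·852 + 2.0·609 + 7.6·539 = 13089.2; the extra graphic supplies -3745.2, so y = -3745.2/10.2 ≈ -367.18.

(621, -367)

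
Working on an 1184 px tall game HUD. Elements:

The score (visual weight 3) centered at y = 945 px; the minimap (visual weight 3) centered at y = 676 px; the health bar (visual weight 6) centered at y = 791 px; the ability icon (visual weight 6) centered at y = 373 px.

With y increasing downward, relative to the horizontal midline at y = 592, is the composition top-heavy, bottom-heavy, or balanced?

Total weight = 3 + 3 + 6 + 6 = 18.
y-moment: 3·945 + 3·676 + 6·791 + 6·373 = 11847; centroid 11847/18 ≈ 658.17.
658.2 lies below (larger y than) the midline 592, so the layout is bottom-heavy.

bottom-heavy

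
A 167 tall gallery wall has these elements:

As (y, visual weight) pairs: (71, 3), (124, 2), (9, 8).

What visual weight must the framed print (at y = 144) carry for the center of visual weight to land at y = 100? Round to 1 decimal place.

w ≈ 17.4

Known weights sum to 3 + 2 + 8 = 13; their moment is 3·71 + 2·124 + 8·9 = 533.
Set Σw·y/Σw = 100: (533 + 144w) = 100·(13 + w).
So w = (100·13 − 533)/(144 − 100) = 767/44 ≈ 17.43.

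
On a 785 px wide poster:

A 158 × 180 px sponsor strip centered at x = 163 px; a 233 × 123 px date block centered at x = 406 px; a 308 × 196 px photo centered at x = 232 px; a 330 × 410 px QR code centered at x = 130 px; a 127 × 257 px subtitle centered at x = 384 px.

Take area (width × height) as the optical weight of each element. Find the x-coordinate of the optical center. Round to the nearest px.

x ≈ 212

Areas → weights: sponsor strip 158·180 = 28440, date block 233·123 = 28659, photo 308·196 = 60368, QR code 330·410 = 135300, subtitle 127·257 = 32639; Σw = 285406.
x-moment: 28440·163 + 28659·406 + 60368·232 + 135300·130 + 32639·384 = 60399026; centroid 60399026/285406 ≈ 211.62.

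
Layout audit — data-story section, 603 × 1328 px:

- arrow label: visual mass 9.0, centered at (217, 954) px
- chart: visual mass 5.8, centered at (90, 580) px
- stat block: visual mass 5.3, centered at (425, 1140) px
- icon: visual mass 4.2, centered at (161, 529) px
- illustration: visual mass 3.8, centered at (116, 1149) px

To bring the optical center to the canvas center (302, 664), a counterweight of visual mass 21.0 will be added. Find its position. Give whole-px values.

(428, 382)

After adding the counterweight, total weight = 9.0 + 5.8 + 5.3 + 4.2 + 3.8 + 21.0 = 49.1.
x: need Σw·x = 49.1·302 = 14828.2. Existing = 9.0·217 + 5.8·90 + 5.3·425 + 4.2·161 + 3.8·116 = 5844.5. Remainder 8983.7 / 21.0 ≈ 427.80.
y: need Σw·y = 49.1·664 = 32602.4. Existing = 9.0·954 + 5.8·580 + 5.3·1140 + 4.2·529 + 3.8·1149 = 24580.0. Remainder 8022.4 / 21.0 ≈ 382.02.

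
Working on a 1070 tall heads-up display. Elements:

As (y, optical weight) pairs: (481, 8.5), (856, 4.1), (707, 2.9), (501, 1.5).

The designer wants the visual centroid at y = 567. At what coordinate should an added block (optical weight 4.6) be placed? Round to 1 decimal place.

After adding the added block, total weight = 8.5 + 4.1 + 2.9 + 1.5 + 4.6 = 21.6.
Along y: (10399.9 + 4.6·y) / 21.6 = 567 (existing moment 8.5·481 + 4.1·856 + 2.9·707 + 1.5·501 = 10399.9) ⇒ y = (12247.2 − 10399.9) / 4.6 ≈ 401.59.

y ≈ 401.6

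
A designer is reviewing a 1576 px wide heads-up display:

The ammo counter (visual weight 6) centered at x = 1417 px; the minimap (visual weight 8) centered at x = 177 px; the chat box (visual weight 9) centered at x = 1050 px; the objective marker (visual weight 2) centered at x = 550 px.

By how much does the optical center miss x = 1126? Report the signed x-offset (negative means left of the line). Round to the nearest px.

≈ -307 px

Σw = 6 + 8 + 9 + 2 = 25.
x: (6·1417 + 8·177 + 9·1050 + 2·550) / 25 = 20468 / 25 ≈ 818.72
Difference: 818.72 − 1126 ≈ -307.28.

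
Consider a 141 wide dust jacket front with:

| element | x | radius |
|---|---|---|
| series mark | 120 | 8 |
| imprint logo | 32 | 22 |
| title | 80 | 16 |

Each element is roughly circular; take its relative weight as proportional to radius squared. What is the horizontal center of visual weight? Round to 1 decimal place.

x ≈ 54.3

r² weights: series mark 8² = 64, imprint logo 22² = 484, title 16² = 256. Total = 804.
x: (64·120 + 484·32 + 256·80) / 804 = 43648 / 804 ≈ 54.29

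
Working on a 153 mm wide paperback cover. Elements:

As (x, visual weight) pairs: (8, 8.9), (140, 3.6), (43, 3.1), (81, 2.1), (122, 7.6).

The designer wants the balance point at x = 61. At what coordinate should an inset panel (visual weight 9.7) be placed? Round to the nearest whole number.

x ≈ 34

New total weight: (8.9 + 3.6 + 3.1 + 2.1 + 7.6) + 9.7 = 35.0.
x: need Σw·x = 35.0·61 = 2135.0. Existing = 8.9·8 + 3.6·140 + 3.1·43 + 2.1·81 + 7.6·122 = 1805.8. Remainder 329.2 / 9.7 ≈ 33.94.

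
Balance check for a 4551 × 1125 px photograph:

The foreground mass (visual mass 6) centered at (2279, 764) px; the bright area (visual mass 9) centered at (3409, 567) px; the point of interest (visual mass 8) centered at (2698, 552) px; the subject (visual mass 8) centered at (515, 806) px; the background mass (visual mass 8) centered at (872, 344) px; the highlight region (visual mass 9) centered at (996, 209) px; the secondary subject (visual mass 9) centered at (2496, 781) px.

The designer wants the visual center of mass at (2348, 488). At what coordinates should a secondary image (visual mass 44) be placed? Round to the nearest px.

With the secondary image, Σw becomes 6 + 9 + 8 + 8 + 8 + 9 + 9 + 44 = 101.
Along x: (108463 + 44·x) / 101 = 2348 (existing moment 6·2279 + 9·3409 + 8·2698 + 8·515 + 8·872 + 9·996 + 9·2496 = 108463) ⇒ x = (237148 − 108463) / 44 ≈ 2924.66.
Along y: (32213 + 44·y) / 101 = 488 (existing moment 6·764 + 9·567 + 8·552 + 8·806 + 8·344 + 9·209 + 9·781 = 32213) ⇒ y = (49288 − 32213) / 44 ≈ 388.07.

(2925, 388)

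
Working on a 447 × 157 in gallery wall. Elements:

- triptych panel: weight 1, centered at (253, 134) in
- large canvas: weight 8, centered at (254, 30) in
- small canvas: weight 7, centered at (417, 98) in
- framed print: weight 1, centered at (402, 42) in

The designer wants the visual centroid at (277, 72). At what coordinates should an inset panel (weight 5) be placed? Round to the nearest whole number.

(98, 96)

New total weight: (1 + 8 + 7 + 1) + 5 = 22.
x: need Σw·x = 22·277 = 6094. Existing = 1·253 + 8·254 + 7·417 + 1·402 = 5606. Remainder 488 / 5 ≈ 97.60.
y: need Σw·y = 22·72 = 1584. Existing = 1·134 + 8·30 + 7·98 + 1·42 = 1102. Remainder 482 / 5 ≈ 96.40.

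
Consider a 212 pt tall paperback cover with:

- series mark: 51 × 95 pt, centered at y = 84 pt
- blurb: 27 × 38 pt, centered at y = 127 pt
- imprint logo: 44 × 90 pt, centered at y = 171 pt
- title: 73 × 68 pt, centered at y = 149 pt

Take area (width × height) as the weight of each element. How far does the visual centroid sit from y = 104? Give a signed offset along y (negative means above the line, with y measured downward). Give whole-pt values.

≈ 28 pt

Taking area as weight: series mark 51·95 = 4845, blurb 27·38 = 1026, imprint logo 44·90 = 3960, title 73·68 = 4964. Sum 14795.
y-moment: 4845·84 + 1026·127 + 3960·171 + 4964·149 = 1954078; centroid 1954078/14795 ≈ 132.08.
Against y = 104, that's 132.08 − 104 = 28.08.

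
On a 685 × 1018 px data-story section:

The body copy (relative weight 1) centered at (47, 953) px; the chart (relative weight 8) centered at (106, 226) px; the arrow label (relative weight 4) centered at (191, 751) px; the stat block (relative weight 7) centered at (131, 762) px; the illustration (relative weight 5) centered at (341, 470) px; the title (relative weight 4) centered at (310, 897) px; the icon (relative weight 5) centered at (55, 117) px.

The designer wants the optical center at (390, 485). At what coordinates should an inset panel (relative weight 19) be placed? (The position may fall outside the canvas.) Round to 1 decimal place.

(782.8, 425.4)

New total weight: (1 + 8 + 4 + 7 + 5 + 4 + 5) + 19 = 53.
Along x: (5796 + 19·x) / 53 = 390 (existing moment 1·47 + 8·106 + 4·191 + 7·131 + 5·341 + 4·310 + 5·55 = 5796) ⇒ x = (20670 − 5796) / 19 ≈ 782.84.
Along y: (17622 + 19·y) / 53 = 485 (existing moment 1·953 + 8·226 + 4·751 + 7·762 + 5·470 + 4·897 + 5·117 = 17622) ⇒ y = (25705 − 17622) / 19 ≈ 425.42.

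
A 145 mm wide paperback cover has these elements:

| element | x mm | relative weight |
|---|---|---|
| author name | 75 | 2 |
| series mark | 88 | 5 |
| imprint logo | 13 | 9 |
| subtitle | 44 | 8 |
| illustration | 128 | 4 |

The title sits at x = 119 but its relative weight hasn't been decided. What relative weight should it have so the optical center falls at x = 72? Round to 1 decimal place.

Existing Σw = 28 (2 + 5 + 9 + 8 + 4); existing moment 2·75 + 5·88 + 9·13 + 8·44 + 4·128 = 1571.
For the centroid to hit 72: (1571 + w·119) / (28 + w) = 72.
Solving: w = (72·28 − 1571) / (119 − 72) = 445 / 47 ≈ 9.47.

w ≈ 9.5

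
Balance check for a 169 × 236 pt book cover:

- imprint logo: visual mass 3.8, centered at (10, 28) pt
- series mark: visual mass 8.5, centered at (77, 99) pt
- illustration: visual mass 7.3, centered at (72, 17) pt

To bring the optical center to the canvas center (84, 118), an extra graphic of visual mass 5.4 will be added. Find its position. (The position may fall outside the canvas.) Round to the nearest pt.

With the extra graphic, Σw becomes 3.8 + 8.5 + 7.3 + 5.4 = 25.0.
x: target moment 25.0×84 = 2100.0; current 3.8·10 + 8.5·77 + 7.3·72 = 1218.1; the extra graphic supplies 881.9, so x = 881.9/5.4 ≈ 163.31.
y: target moment 25.0×118 = 2950.0; current 3.8·28 + 8.5·99 + 7.3·17 = 1072.0; the extra graphic supplies 1878.0, so y = 1878.0/5.4 ≈ 347.78.

(163, 348)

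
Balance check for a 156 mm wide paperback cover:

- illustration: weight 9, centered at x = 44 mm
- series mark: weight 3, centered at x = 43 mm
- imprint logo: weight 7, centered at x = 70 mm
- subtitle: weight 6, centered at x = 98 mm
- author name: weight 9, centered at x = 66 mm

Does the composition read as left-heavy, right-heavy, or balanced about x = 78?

left-heavy

Σw = 9 + 3 + 7 + 6 + 9 = 34.
Σw·x = 9·44 + 3·43 + 7·70 + 6·98 + 9·66 = 2197, so x̄ = 2197/34 ≈ 64.62.
Since 64.6 is left of 78, the composition reads left-heavy.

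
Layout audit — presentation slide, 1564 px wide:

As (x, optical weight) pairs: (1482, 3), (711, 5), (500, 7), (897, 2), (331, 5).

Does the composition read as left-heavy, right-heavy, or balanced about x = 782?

left-heavy

Weights sum to 3 + 5 + 7 + 2 + 5 = 22.
x-moment: 3·1482 + 5·711 + 7·500 + 2·897 + 5·331 = 14950; centroid 14950/22 ≈ 679.55.
679.5 vs midline 782 → left-heavy.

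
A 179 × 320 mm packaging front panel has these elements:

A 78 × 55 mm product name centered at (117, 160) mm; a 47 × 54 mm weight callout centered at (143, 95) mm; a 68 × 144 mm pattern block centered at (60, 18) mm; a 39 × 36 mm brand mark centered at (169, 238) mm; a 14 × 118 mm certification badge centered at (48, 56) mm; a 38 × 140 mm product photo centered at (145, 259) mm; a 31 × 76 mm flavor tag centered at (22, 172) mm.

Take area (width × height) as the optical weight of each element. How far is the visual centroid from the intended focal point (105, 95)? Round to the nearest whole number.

≈ 28 mm

Taking area as weight: product name 78·55 = 4290, weight callout 47·54 = 2538, pattern block 68·144 = 9792, brand mark 39·36 = 1404, certification badge 14·118 = 1652, product photo 38·140 = 5320, flavor tag 31·76 = 2356. Sum 27352.
x: moment 2592188 / weight 27352 ≈ 94.77
y: moment 3313542 / weight 27352 ≈ 121.14
Offset from (105, 95): Δx ≈ -10.23, Δy ≈ 26.14; distance = √(Δx² + Δy²) ≈ 28.07.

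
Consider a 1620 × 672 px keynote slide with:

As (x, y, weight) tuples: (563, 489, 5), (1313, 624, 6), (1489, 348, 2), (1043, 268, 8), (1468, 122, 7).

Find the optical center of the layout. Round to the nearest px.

Weights sum to 5 + 6 + 2 + 8 + 7 = 28.
x-moment: 5·563 + 6·1313 + 2·1489 + 8·1043 + 7·1468 = 32291; centroid 32291/28 ≈ 1153.25.
y-moment: 5·489 + 6·624 + 2·348 + 8·268 + 7·122 = 9883; centroid 9883/28 ≈ 352.96.

(1153, 353)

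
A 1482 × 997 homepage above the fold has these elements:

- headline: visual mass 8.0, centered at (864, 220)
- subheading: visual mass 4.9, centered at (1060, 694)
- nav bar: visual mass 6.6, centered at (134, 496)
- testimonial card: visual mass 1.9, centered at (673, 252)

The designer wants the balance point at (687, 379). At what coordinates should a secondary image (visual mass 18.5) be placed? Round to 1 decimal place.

(710.4, 335.6)

With the secondary image, Σw becomes 8.0 + 4.9 + 6.6 + 1.9 + 18.5 = 39.9.
x: need Σw·x = 39.9·687 = 27411.3. Existing = 8.0·864 + 4.9·1060 + 6.6·134 + 1.9·673 = 14269.1. Remainder 13142.2 / 18.5 ≈ 710.39.
y: need Σw·y = 39.9·379 = 15122.1. Existing = 8.0·220 + 4.9·694 + 6.6·496 + 1.9·252 = 8913.0. Remainder 6209.1 / 18.5 ≈ 335.63.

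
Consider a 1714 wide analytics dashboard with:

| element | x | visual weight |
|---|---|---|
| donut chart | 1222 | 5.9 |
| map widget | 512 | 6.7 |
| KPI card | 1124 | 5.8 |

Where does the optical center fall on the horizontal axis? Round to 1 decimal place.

Weights sum to 5.9 + 6.7 + 5.8 = 18.4.
x: (5.9·1222 + 6.7·512 + 5.8·1124) / 18.4 = 17159.4 / 18.4 ≈ 932.58

x ≈ 932.6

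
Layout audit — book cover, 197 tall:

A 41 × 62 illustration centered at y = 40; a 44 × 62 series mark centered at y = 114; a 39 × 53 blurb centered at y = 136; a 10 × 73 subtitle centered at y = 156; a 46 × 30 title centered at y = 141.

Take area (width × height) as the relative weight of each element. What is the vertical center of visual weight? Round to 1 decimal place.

y ≈ 106.1

Taking area as weight: illustration 41·62 = 2542, series mark 44·62 = 2728, blurb 39·53 = 2067, subtitle 10·73 = 730, title 46·30 = 1380. Sum 9447.
y-moment: 2542·40 + 2728·114 + 2067·136 + 730·156 + 1380·141 = 1002244; centroid 1002244/9447 ≈ 106.09.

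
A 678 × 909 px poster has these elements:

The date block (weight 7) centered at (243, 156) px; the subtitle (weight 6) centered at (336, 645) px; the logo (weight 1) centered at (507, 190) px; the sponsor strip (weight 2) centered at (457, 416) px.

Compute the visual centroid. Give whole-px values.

(321, 374)

Weights sum to 7 + 6 + 1 + 2 = 16.
x: (7·243 + 6·336 + 1·507 + 2·457) / 16 = 5138 / 16 ≈ 321.12
y: (7·156 + 6·645 + 1·190 + 2·416) / 16 = 5984 / 16 ≈ 374.00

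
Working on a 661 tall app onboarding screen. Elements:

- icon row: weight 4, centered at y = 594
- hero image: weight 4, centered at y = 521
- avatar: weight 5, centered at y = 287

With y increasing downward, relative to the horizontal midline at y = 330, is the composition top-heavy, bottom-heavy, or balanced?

bottom-heavy

Σw = 4 + 4 + 5 = 13.
y-moment: 4·594 + 4·521 + 5·287 = 5895; centroid 5895/13 ≈ 453.46.
453.5 lies below (larger y than) the midline 330, so the layout is bottom-heavy.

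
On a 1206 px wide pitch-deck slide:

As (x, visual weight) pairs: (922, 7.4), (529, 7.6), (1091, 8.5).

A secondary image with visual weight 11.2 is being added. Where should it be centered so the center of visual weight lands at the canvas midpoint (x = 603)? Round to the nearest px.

x ≈ 72

With the secondary image, Σw becomes 7.4 + 7.6 + 8.5 + 11.2 = 34.7.
x: target moment 34.7×603 = 20924.1; current 7.4·922 + 7.6·529 + 8.5·1091 = 20116.7; the secondary image supplies 807.4, so x = 807.4/11.2 ≈ 72.09.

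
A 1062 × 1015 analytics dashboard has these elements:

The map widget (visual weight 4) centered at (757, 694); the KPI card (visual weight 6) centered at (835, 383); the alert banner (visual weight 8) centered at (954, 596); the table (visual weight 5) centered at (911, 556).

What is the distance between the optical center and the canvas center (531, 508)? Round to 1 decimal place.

≈ 350.7

Total weight = 4 + 6 + 8 + 5 = 23.
Σw·x = 4·757 + 6·835 + 8·954 + 5·911 = 20225, so x̄ = 20225/23 ≈ 879.35.
Σw·y = 4·694 + 6·383 + 8·596 + 5·556 = 12622, so ȳ = 12622/23 ≈ 548.78.
Offset from (531, 508): Δx ≈ 348.35, Δy ≈ 40.78; distance = √(Δx² + Δy²) ≈ 350.73.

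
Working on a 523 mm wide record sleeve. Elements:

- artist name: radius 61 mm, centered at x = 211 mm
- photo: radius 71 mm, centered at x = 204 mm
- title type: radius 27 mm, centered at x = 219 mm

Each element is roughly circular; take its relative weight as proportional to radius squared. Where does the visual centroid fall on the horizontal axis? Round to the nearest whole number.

x ≈ 208

r² weights: artist name 61² = 3721, photo 71² = 5041, title type 27² = 729. Total = 9491.
x: (3721·211 + 5041·204 + 729·219) / 9491 = 1973146 / 9491 ≈ 207.90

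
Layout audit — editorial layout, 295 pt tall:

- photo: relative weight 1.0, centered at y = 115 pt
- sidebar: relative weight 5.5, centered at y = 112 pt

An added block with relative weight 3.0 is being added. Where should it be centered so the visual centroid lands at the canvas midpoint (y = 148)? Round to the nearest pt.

y ≈ 225

New total weight: (1.0 + 5.5) + 3.0 = 9.5.
y: need Σw·y = 9.5·148 = 1406.0. Existing = 1.0·115 + 5.5·112 = 731.0. Remainder 675.0 / 3.0 ≈ 225.00.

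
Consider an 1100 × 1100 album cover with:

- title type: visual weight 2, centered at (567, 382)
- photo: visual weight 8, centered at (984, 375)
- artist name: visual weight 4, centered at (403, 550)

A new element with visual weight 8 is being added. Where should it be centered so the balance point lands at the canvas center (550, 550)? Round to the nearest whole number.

After adding the new element, total weight = 2 + 8 + 4 + 8 = 22.
Along x: (10618 + 8·x) / 22 = 550 (existing moment 2·567 + 8·984 + 4·403 = 10618) ⇒ x = (12100 − 10618) / 8 ≈ 185.25.
Along y: (5964 + 8·y) / 22 = 550 (existing moment 2·382 + 8·375 + 4·550 = 5964) ⇒ y = (12100 − 5964) / 8 ≈ 767.00.

(185, 767)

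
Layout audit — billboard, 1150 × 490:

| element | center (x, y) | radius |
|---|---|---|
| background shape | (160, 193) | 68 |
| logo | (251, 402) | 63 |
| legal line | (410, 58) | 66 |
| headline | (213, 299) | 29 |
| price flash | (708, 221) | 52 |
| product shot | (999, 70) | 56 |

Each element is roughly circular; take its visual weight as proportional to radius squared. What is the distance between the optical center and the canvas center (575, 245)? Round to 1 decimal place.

≈ 139.0

Weights ∝ r²: background shape 68² = 4624, logo 63² = 3969, legal line 66² = 4356, headline 29² = 841, price flash 52² = 2704, product shot 56² = 3136; Σw = 19630.
x: moment 8748448 / weight 19630 ≈ 445.67
Σw·y = 3809181; ȳ = 3809181/19630 ≈ 194.05.
Relative to (575, 245): Δ = (-129.33, -50.95); |Δ| = √(-129.33² + -50.95²) ≈ 139.01.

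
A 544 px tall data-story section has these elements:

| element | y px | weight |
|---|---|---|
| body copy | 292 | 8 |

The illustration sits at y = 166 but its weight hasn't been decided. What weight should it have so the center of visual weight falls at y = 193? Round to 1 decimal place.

Known: weight 8 with moment 8·292 = 2336.
Balance at y = 193 requires (2336 + w·166) / (8 + w) = 193.
Solving: w = (193·8 − 2336) / (166 − 193) = -792 / -27 ≈ 29.33.

w ≈ 29.3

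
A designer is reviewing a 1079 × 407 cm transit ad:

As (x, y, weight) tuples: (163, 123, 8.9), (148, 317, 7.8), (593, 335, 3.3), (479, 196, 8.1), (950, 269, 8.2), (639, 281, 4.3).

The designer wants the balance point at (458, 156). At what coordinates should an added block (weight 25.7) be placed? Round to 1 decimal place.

With the added block, Σw becomes 8.9 + 7.8 + 3.3 + 8.1 + 8.2 + 4.3 + 25.7 = 66.3.
x: need Σw·x = 66.3·458 = 30365.4. Existing = 8.9·163 + 7.8·148 + 3.3·593 + 8.1·479 + 8.2·950 + 4.3·639 = 18979.6. Remainder 11385.8 / 25.7 ≈ 443.03.
y: need Σw·y = 66.3·156 = 10342.8. Existing = 8.9·123 + 7.8·317 + 3.3·335 + 8.1·196 + 8.2·269 + 4.3·281 = 9674.5. Remainder 668.3 / 25.7 ≈ 26.00.

(443.0, 26.0)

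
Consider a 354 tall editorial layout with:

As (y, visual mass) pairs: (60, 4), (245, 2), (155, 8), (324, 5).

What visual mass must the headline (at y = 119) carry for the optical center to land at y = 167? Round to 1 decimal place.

Fixed elements: Σw = 4 + 2 + 8 + 5 = 19, Σw·y = 4·60 + 2·245 + 8·155 + 5·324 = 3590.
Set Σw·y/Σw = 167: (3590 + 119w) = 167·(19 + w).
Solving: w = (167·19 − 3590) / (119 − 167) = -417 / -48 ≈ 8.69.

w ≈ 8.7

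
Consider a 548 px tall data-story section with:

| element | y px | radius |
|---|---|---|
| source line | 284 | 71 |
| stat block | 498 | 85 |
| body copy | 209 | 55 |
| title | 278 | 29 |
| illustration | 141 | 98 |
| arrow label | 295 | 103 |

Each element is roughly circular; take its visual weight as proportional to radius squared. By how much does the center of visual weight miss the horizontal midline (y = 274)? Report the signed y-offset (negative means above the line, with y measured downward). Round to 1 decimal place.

≈ 11.6 px

Weights ∝ r²: source line 71² = 5041, stat block 85² = 7225, body copy 55² = 3025, title 29² = 841, illustration 98² = 9604, arrow label 103² = 10609; Σw = 36345.
y: (5041·284 + 7225·498 + 3025·209 + 841·278 + 9604·141 + 10609·295) / 36345 = 10379536 / 36345 ≈ 285.58
Difference: 285.58 − 274 ≈ 11.58.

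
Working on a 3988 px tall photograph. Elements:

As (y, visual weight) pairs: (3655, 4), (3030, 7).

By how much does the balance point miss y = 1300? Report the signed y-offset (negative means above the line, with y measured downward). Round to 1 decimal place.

≈ 1957.3 px

Weights sum to 4 + 7 = 11.
y: (4·3655 + 7·3030) / 11 = 35830 / 11 ≈ 3257.27
Against y = 1300, that's 3257.27 − 1300 = 1957.27.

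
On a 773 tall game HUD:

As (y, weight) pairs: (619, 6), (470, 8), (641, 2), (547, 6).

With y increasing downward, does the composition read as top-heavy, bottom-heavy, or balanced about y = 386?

Total weight = 6 + 8 + 2 + 6 = 22.
y: (6·619 + 8·470 + 2·641 + 6·547) / 22 = 12038 / 22 ≈ 547.18
547.2 lies below (larger y than) the midline 386, so the layout is bottom-heavy.

bottom-heavy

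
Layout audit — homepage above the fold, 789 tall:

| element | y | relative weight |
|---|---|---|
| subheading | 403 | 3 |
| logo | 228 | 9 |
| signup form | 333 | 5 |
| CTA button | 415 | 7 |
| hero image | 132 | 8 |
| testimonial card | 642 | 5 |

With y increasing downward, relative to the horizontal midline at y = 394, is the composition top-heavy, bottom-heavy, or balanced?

Total weight = 3 + 9 + 5 + 7 + 8 + 5 = 37.
y-moment: 3·403 + 9·228 + 5·333 + 7·415 + 8·132 + 5·642 = 12097; centroid 12097/37 ≈ 326.95.
326.9 lies above (smaller y than) the midline 394, so the layout is top-heavy.

top-heavy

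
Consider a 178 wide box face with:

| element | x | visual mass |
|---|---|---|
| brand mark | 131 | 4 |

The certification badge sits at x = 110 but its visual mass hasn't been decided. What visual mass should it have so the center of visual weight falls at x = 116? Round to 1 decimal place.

w ≈ 10.0

Known: weight 4 with moment 4·131 = 524.
For the centroid to hit 116: (524 + w·110) / (4 + w) = 116.
Rearranging, w·(110 − 116) = 116·4 − 524 = -60, so w ≈ -60/-6 = 10.00.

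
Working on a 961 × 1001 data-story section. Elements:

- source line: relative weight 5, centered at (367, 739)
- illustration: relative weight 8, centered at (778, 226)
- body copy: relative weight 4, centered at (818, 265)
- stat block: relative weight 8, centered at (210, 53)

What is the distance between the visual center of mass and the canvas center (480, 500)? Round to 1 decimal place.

Weights sum to 5 + 8 + 4 + 8 = 25.
x-moment: 5·367 + 8·778 + 4·818 + 8·210 = 13011; centroid 13011/25 ≈ 520.44.
y-moment: 5·739 + 8·226 + 4·265 + 8·53 = 6987; centroid 6987/25 ≈ 279.48.
Relative to (480, 500): Δ = (40.44, -220.52); |Δ| = √(40.44² + -220.52²) ≈ 224.20.

≈ 224.2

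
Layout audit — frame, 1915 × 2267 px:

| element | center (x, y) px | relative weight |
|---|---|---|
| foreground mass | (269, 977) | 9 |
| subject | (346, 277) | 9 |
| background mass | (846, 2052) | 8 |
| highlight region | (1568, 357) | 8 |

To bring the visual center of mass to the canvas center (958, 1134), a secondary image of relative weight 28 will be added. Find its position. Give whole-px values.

(1234, 1420)

After adding the secondary image, total weight = 9 + 9 + 8 + 8 + 28 = 62.
x: need Σw·x = 62·958 = 59396. Existing = 9·269 + 9·346 + 8·846 + 8·1568 = 24847. Remainder 34549 / 28 ≈ 1233.89.
y: need Σw·y = 62·1134 = 70308. Existing = 9·977 + 9·277 + 8·2052 + 8·357 = 30558. Remainder 39750 / 28 ≈ 1419.64.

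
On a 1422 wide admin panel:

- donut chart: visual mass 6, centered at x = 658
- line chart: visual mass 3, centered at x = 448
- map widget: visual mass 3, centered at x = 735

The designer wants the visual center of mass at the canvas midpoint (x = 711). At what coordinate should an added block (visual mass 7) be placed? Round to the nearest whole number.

x ≈ 859

New total weight: (6 + 3 + 3) + 7 = 19.
x: need Σw·x = 19·711 = 13509. Existing = 6·658 + 3·448 + 3·735 = 7497. Remainder 6012 / 7 ≈ 858.86.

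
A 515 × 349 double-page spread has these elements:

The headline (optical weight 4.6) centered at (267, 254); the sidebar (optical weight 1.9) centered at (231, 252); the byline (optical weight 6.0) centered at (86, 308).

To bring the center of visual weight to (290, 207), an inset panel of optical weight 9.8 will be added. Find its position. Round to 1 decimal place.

(437.1, 114.4)

After adding the inset panel, total weight = 4.6 + 1.9 + 6.0 + 9.8 = 22.3.
Along x: (2183.1 + 9.8·x) / 22.3 = 290 (existing moment 4.6·267 + 1.9·231 + 6.0·86 = 2183.1) ⇒ x = (6467.0 − 2183.1) / 9.8 ≈ 437.13.
Along y: (3495.2 + 9.8·y) / 22.3 = 207 (existing moment 4.6·254 + 1.9·252 + 6.0·308 = 3495.2) ⇒ y = (4616.1 − 3495.2) / 9.8 ≈ 114.38.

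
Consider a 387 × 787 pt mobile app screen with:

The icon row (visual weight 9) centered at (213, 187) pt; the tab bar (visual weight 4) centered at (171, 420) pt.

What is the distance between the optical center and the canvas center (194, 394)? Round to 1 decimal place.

Weights sum to 9 + 4 = 13.
x-moment: 9·213 + 4·171 = 2601; centroid 2601/13 ≈ 200.08.
y-moment: 9·187 + 4·420 = 3363; centroid 3363/13 ≈ 258.69.
Offset from (194, 394): Δx ≈ 6.08, Δy ≈ -135.31; distance = √(Δx² + Δy²) ≈ 135.44.

≈ 135.4 pt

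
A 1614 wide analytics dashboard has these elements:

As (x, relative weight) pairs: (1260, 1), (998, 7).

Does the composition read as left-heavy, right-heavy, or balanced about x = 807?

Σw = 1 + 7 = 8.
Σw·x = 1·1260 + 7·998 = 8246, so x̄ = 8246/8 ≈ 1030.75.
1030.8 vs midline 807 → right-heavy.

right-heavy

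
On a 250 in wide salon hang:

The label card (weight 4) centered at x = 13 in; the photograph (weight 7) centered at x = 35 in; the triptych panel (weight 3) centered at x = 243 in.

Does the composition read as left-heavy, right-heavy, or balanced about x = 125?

left-heavy

Total weight = 4 + 7 + 3 = 14.
x-moment: 4·13 + 7·35 + 3·243 = 1026; centroid 1026/14 ≈ 73.29.
73.3 vs midline 125 → left-heavy.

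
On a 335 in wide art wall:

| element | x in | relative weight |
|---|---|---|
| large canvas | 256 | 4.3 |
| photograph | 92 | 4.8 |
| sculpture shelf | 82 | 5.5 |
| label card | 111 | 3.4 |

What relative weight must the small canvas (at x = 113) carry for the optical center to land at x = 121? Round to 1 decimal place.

Fixed elements: Σw = 4.3 + 4.8 + 5.5 + 3.4 = 18.0, Σw·x = 4.3·256 + 4.8·92 + 5.5·82 + 3.4·111 = 2370.8.
For the centroid to hit 121: (2370.8 + w·113) / (18.0 + w) = 121.
So w = (121·18.0 − 2370.8)/(113 − 121) = -192.8/-8 ≈ 24.10.

w ≈ 24.1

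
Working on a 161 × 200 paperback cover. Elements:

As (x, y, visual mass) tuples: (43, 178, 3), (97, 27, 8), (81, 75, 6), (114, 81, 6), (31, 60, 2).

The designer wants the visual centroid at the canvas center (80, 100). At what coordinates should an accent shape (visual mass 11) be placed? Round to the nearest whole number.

After adding the accent shape, total weight = 3 + 8 + 6 + 6 + 2 + 11 = 36.
Along x: (2137 + 11·x) / 36 = 80 (existing moment 3·43 + 8·97 + 6·81 + 6·114 + 2·31 = 2137) ⇒ x = (2880 − 2137) / 11 ≈ 67.55.
Along y: (1806 + 11·y) / 36 = 100 (existing moment 3·178 + 8·27 + 6·75 + 6·81 + 2·60 = 1806) ⇒ y = (3600 − 1806) / 11 ≈ 163.09.

(68, 163)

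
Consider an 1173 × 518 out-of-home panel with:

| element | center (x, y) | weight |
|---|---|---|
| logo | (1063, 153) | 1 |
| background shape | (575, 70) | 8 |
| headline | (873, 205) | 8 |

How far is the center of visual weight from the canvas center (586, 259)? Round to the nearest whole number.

Weights sum to 1 + 8 + 8 = 17.
x: (1·1063 + 8·575 + 8·873) / 17 = 12647 / 17 ≈ 743.94
y: (1·153 + 8·70 + 8·205) / 17 = 2353 / 17 ≈ 138.41
Offset from (586, 259): Δx ≈ 157.94, Δy ≈ -120.59; distance = √(Δx² + Δy²) ≈ 198.71.

≈ 199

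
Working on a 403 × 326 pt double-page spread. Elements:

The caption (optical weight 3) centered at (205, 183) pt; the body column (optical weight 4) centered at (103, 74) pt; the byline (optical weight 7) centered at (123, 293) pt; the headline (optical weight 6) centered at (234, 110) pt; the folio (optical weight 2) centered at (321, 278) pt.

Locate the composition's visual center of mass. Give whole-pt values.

(179, 187)

Total weight = 3 + 4 + 7 + 6 + 2 = 22.
Σw·x = 3·205 + 4·103 + 7·123 + 6·234 + 2·321 = 3934, so x̄ = 3934/22 ≈ 178.82.
Σw·y = 3·183 + 4·74 + 7·293 + 6·110 + 2·278 = 4112, so ȳ = 4112/22 ≈ 186.91.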